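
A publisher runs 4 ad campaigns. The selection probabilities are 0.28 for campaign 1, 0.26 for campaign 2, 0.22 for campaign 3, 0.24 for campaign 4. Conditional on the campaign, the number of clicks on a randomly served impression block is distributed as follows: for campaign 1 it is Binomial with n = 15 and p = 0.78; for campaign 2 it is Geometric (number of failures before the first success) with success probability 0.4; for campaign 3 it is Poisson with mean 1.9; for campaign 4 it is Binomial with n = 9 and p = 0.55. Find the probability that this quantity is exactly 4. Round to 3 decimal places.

Conditional on each campaign, P(X = 4): 1: 2.9523e-05; 2: 0.05184; 3: 0.0812164; 4: 0.212757.
By total probability, P(X = 4) = 0.28·2.9523e-05 + 0.26·0.05184 + 0.22·0.0812164 + 0.24·0.212757 = 0.082416.

0.082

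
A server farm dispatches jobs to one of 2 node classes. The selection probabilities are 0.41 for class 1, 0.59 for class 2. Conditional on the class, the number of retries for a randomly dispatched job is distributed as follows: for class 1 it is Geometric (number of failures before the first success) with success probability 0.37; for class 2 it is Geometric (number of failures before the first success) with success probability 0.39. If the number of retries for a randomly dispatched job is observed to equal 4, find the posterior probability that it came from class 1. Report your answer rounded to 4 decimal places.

Likelihoods P(X=4 | ·): 1: 0.058286; 2: 0.0539988.
Posterior ∝ prior × likelihood. Numerator for 1: 0.41·0.058286 = 0.0238972.
Normalizing constant: 0.41·0.058286 + 0.59·0.0539988 = 0.0557565.
P(1 | observation) = 0.0238972 / 0.0557565 = 0.4286.

0.4286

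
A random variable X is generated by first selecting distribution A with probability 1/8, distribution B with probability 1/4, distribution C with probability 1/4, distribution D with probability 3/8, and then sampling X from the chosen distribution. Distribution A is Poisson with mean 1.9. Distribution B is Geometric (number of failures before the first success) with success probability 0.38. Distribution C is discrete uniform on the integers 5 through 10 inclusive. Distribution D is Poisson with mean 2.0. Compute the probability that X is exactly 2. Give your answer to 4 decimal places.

0.1718

Conditional on each component, P(X = 2): A: 0.269971; B: 0.146072; C: 0; D: 0.270671.
By total probability, P(X = 2) = 0.125·0.269971 + 0.25·0.146072 + 0.25·0 + 0.375·0.270671 = 0.171766.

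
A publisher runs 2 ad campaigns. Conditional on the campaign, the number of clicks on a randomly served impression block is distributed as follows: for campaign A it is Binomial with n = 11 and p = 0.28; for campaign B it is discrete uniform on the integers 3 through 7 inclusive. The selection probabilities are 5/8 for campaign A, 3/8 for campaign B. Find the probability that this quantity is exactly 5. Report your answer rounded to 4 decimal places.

0.1442

Conditional on each campaign, P(X = 5): A: 0.110771; B: 0.2.
By total probability, P(X = 5) = 0.625·0.110771 + 0.375·0.2 = 0.144232.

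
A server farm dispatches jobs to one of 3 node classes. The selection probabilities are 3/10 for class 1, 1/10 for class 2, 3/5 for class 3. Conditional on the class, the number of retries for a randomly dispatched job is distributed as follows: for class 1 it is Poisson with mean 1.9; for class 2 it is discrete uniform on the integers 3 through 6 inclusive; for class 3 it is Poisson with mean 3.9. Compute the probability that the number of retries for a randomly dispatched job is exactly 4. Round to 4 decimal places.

0.1664

Conditional on each class, P(X = 4): 1: 0.0812164; 2: 0.25; 3: 0.195119.
By total probability, P(X = 4) = 0.3·0.0812164 + 0.1·0.25 + 0.6·0.195119 = 0.166436.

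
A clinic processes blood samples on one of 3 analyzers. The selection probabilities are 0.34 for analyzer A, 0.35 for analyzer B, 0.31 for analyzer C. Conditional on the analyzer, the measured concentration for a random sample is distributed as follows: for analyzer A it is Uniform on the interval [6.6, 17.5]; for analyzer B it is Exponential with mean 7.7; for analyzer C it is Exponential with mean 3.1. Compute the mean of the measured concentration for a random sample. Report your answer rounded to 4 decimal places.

Component means — A: 12.05; B: 7.7; C: 3.1.
E[X] = 0.34·12.05 + 0.35·7.7 + 0.31·3.1 = 7.753.

7.7530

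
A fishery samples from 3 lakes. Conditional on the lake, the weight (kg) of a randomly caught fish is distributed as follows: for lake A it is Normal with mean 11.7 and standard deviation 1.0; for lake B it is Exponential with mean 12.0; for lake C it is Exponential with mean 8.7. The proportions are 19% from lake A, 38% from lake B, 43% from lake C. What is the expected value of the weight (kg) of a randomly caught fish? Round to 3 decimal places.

Component means — A: 11.7; B: 12; C: 8.7.
E[X] = 0.19·11.7 + 0.38·12 + 0.43·8.7 = 10.524.

10.524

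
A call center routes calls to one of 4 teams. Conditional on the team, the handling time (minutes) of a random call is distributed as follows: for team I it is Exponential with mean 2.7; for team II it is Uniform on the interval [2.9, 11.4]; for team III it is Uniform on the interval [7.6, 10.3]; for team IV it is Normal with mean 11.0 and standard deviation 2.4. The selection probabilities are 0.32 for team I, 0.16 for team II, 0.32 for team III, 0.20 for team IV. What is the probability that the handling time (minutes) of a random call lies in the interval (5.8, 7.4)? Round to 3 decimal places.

0.057

Conditional on each team, P(5.8 < X < 7.4): I: 0.0521775; II: 0.188235; III: 0; IV: 0.0516771.
By total probability, P(5.8 < X < 7.4) = 0.32·0.0521775 + 0.16·0.188235 + 0.32·0 + 0.2·0.0516771 = 0.0571499.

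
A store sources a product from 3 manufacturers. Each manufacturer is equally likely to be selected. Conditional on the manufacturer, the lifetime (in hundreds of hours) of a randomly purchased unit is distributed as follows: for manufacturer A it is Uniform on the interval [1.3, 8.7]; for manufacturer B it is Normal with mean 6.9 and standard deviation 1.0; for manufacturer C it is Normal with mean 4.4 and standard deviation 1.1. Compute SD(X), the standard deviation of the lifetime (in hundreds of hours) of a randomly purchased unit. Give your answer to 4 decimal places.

Per component, A: μ=5, E[X²]=29.5633; B: μ=6.9, E[X²]=48.61; C: μ=4.4, E[X²]=20.57.
E[X] = 0.333333·5 + 0.333333·6.9 + 0.333333·4.4 = 5.43333.
E[X²] = 0.333333·29.5633 + 0.333333·48.61 + 0.333333·20.57 = 32.9144.
Var(X) = E[X²] − (E[X])² = 32.9144 − 29.5211 = 3.39333.
SD(X) = √3.39333 = 1.8421.

1.8421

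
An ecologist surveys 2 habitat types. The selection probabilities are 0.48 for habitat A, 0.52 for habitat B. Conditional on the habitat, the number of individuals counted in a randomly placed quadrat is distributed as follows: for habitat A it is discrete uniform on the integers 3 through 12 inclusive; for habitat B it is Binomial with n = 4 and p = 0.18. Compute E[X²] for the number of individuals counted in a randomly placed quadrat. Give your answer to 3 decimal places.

For each component E[X²] = Var + (mean)², giving A: 64.5; B: 1.1088.
Overall E[X²] = 0.48·64.5 + 0.52·1.1088 = 31.5366.

31.537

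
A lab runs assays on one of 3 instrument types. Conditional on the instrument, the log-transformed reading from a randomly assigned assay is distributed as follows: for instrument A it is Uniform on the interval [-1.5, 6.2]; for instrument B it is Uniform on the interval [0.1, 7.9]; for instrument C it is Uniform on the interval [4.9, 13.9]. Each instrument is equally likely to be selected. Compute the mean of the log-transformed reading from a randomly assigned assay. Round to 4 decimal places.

Component means — A: 2.35; B: 4; C: 9.4.
E[X] = 0.333333·2.35 + 0.333333·4 + 0.333333·9.4 = 5.25.

5.2500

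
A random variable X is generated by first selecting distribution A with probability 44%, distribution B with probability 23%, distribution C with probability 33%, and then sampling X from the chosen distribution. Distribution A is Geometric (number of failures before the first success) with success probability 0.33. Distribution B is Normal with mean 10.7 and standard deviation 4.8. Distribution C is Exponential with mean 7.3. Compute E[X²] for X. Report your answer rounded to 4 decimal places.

71.3241

For each component E[X²] = Var + (mean)², giving A: 10.2746; B: 137.53; C: 106.58.
Overall E[X²] = 0.44·10.2746 + 0.23·137.53 + 0.33·106.58 = 71.3241.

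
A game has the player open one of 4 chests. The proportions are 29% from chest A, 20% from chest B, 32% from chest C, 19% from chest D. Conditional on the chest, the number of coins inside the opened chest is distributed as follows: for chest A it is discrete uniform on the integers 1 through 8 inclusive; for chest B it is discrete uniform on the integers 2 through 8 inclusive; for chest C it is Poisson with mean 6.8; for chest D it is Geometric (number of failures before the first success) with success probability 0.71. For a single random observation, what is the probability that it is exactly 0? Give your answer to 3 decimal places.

Conditional on each chest, P(X = 0): A: 0; B: 0; C: 0.00111378; D: 0.71.
By total probability, P(X = 0) = 0.29·0 + 0.2·0 + 0.32·0.00111378 + 0.19·0.71 = 0.135256.

0.135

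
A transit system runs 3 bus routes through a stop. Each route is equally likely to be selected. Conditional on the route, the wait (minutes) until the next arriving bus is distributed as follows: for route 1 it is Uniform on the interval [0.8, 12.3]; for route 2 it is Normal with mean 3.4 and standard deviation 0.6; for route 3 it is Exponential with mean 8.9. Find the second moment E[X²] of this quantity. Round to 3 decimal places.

For each component E[X²] = Var + (mean)², giving 1: 53.9233; 2: 11.92; 3: 158.42.
Overall E[X²] = 0.333333·53.9233 + 0.333333·11.92 + 0.333333·158.42 = 74.7544.

74.754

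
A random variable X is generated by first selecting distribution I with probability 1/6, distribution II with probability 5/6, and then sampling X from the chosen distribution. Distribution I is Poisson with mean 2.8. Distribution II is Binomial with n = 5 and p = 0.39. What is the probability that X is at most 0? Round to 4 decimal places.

Conditional on each component, P(X ≤ 0): I: 0.0608101; II: 0.0844596.
By total probability, P(X ≤ 0) = 0.166667·0.0608101 + 0.833333·0.0844596 = 0.080518.

0.0805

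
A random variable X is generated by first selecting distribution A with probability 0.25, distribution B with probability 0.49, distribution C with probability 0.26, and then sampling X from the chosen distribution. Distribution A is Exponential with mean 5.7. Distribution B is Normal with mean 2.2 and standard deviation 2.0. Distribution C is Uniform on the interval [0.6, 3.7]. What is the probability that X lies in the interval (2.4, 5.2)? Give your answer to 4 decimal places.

0.3655

Conditional on each component, P(2.4 < X < 5.2): A: 0.254748; B: 0.393365; C: 0.419355.
By total probability, P(2.4 < X < 5.2) = 0.25·0.254748 + 0.49·0.393365 + 0.26·0.419355 = 0.365468.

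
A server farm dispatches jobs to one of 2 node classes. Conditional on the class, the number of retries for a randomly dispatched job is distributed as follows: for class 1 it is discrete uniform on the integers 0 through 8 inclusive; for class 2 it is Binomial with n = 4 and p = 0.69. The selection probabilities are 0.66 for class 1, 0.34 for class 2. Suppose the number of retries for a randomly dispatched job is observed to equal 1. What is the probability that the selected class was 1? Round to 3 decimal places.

0.724

Likelihoods P(X=1 | ·): 1: 0.111111; 2: 0.0822232.
Posterior ∝ prior × likelihood. Numerator for 1: 0.66·0.111111 = 0.0733333.
Normalizing constant: 0.66·0.111111 + 0.34·0.0822232 = 0.101289.
P(1 | observation) = 0.0733333 / 0.101289 = 0.723999.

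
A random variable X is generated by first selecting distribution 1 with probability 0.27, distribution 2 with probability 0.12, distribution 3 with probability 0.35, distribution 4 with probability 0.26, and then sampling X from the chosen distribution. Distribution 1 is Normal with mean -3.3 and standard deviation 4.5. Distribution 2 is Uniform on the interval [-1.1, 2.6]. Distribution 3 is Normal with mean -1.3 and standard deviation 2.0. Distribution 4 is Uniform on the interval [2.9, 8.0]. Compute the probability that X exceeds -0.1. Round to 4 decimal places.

Conditional on each component, P(X > -0.1): 1: 0.238508; 2: 0.72973; 3: 0.274253; 4: 1.
By total probability, P(X > -0.1) = 0.27·0.238508 + 0.12·0.72973 + 0.35·0.274253 + 0.26·1 = 0.507953.

0.5080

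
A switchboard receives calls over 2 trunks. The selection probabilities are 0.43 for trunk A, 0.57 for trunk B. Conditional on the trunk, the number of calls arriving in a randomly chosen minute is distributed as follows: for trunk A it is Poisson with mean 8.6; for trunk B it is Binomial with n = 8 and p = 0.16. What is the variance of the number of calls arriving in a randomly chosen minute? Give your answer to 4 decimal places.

17.4439

Per component, A: μ=8.6, E[X²]=82.56; B: μ=1.28, E[X²]=2.7136.
E[X] = 0.43·8.6 + 0.57·1.28 = 4.4276.
E[X²] = 0.43·82.56 + 0.57·2.7136 = 37.0476.
Var(X) = E[X²] − (E[X])² = 37.0476 − 19.6036 = 17.4439.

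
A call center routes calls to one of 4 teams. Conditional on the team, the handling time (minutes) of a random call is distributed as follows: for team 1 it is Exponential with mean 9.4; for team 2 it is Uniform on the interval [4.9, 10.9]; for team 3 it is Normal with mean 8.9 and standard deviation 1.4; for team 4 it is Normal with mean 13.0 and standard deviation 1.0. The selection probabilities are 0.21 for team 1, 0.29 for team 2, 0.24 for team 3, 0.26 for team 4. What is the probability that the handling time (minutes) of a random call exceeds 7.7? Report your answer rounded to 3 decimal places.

Conditional on each team, P(X > 7.7): 1: 0.440807; 2: 0.533333; 3: 0.804317; 4: 1.
By total probability, P(X > 7.7) = 0.21·0.440807 + 0.29·0.533333 + 0.24·0.804317 + 0.26·1 = 0.700272.

0.700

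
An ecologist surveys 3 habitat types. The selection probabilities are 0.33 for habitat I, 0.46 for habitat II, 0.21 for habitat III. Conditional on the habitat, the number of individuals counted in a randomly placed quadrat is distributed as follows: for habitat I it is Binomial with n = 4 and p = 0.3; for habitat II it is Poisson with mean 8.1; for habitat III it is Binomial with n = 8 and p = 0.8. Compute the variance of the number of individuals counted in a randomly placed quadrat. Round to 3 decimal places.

Per component, I: μ=1.2, E[X²]=2.28; II: μ=8.1, E[X²]=73.71; III: μ=6.4, E[X²]=42.24.
E[X] = 0.33·1.2 + 0.46·8.1 + 0.21·6.4 = 5.466.
E[X²] = 0.33·2.28 + 0.46·73.71 + 0.21·42.24 = 43.5294.
Var(X) = E[X²] − (E[X])² = 43.5294 − 29.8772 = 13.6522.

13.652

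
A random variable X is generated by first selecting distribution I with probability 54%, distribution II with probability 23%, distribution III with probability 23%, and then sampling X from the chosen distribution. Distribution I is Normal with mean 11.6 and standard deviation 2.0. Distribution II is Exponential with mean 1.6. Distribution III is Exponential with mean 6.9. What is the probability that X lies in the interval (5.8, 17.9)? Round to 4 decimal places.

0.6267

Conditional on each component, P(5.8 < X < 17.9): I: 0.997318; II: 0.0266353; III: 0.356755.
By total probability, P(5.8 < X < 17.9) = 0.54·0.997318 + 0.23·0.0266353 + 0.23·0.356755 = 0.626731.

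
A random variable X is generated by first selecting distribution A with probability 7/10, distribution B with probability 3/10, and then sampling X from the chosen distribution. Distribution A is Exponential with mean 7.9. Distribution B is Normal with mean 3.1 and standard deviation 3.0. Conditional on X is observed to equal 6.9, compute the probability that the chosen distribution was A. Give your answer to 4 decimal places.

Likelihoods f(6.9 | ·): A: 0.0528509; B: 0.0596195.
Posterior ∝ prior × likelihood. Numerator for A: 0.7·0.0528509 = 0.0369956.
Normalizing constant: 0.7·0.0528509 + 0.3·0.0596195 = 0.0548815.
P(A | observation) = 0.0369956 / 0.0548815 = 0.674101.

0.6741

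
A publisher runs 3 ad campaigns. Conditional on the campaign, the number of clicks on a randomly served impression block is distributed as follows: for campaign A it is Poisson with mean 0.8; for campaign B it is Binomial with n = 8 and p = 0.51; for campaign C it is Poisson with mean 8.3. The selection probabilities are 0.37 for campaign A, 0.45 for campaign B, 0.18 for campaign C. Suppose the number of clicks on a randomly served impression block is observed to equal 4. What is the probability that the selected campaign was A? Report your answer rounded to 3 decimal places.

Likelihoods P(X=4 | ·): A: 0.00766855; B: 0.273; C: 0.0491425.
Posterior ∝ prior × likelihood. Numerator for A: 0.37·0.00766855 = 0.00283736.
Normalizing constant: 0.37·0.00766855 + 0.45·0.273 + 0.18·0.0491425 = 0.134533.
P(A | observation) = 0.00283736 / 0.134533 = 0.0210904.

0.021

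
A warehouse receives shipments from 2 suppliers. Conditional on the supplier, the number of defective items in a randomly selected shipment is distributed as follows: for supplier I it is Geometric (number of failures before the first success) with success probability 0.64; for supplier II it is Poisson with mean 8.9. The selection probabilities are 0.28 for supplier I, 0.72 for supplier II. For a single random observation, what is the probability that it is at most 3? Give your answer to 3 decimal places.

Conditional on each supplier, P(X ≤ 3): I: 0.983204; II: 0.0227769.
By total probability, P(X ≤ 3) = 0.28·0.983204 + 0.72·0.0227769 = 0.291696.

0.292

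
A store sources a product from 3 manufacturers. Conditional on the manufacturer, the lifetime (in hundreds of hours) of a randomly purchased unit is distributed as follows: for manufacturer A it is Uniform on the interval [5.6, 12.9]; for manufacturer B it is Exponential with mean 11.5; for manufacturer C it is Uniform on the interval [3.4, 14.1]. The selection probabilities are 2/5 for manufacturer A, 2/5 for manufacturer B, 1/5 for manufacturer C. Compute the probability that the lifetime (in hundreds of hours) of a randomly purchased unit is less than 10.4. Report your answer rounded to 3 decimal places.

0.632

Conditional on each manufacturer, P(X < 10.4): A: 0.657534; B: 0.595194; C: 0.654206.
By total probability, P(X < 10.4) = 0.4·0.657534 + 0.4·0.595194 + 0.2·0.654206 = 0.631932.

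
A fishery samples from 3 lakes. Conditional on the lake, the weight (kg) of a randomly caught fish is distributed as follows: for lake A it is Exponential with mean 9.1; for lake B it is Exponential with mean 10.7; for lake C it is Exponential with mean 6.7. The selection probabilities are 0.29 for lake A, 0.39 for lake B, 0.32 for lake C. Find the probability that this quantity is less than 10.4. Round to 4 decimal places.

0.6922

Conditional on each lake, P(X < 10.4): A: 0.681093; B: 0.62166; C: 0.788227.
By total probability, P(X < 10.4) = 0.29·0.681093 + 0.39·0.62166 + 0.32·0.788227 = 0.692197.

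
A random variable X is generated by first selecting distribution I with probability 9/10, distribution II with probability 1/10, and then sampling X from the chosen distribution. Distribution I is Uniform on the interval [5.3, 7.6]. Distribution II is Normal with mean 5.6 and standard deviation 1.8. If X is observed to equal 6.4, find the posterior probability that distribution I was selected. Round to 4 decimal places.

0.9512

Likelihoods f(6.4 | ·): I: 0.434783; II: 0.200791.
Posterior ∝ prior × likelihood. Numerator for I: 0.9·0.434783 = 0.391304.
Normalizing constant: 0.9·0.434783 + 0.1·0.200791 = 0.411383.
P(I | observation) = 0.391304 / 0.411383 = 0.951191.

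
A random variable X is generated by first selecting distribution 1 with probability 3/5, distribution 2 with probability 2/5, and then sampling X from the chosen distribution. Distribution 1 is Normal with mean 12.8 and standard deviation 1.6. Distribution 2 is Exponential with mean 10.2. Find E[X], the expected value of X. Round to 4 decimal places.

11.7600

Component means — 1: 12.8; 2: 10.2.
E[X] = 0.6·12.8 + 0.4·10.2 = 11.76.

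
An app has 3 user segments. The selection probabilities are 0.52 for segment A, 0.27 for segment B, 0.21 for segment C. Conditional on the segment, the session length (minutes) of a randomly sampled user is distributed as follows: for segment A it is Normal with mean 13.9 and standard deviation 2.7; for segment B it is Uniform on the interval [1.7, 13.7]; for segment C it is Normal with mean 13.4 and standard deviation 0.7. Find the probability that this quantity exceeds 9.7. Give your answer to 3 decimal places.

Conditional on each segment, P(X > 9.7): A: 0.940093; B: 0.333333; C: 1.
By total probability, P(X > 9.7) = 0.52·0.940093 + 0.27·0.333333 + 0.21·1 = 0.788848.

0.789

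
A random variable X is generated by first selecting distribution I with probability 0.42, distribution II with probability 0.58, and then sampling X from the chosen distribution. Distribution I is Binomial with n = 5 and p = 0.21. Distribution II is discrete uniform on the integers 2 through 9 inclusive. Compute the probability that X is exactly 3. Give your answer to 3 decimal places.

0.097

Conditional on each component, P(X = 3): I: 0.0577979; II: 0.125.
By total probability, P(X = 3) = 0.42·0.0577979 + 0.58·0.125 = 0.0967751.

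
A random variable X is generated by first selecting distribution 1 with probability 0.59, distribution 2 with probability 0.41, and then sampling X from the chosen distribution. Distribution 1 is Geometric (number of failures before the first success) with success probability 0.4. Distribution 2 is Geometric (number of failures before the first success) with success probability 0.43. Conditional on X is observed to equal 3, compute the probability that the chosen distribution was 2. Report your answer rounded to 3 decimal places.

Likelihoods P(X=3 | ·): 1: 0.0864; 2: 0.079633.
Posterior ∝ prior × likelihood. Numerator for 2: 0.41·0.079633 = 0.0326495.
Normalizing constant: 0.59·0.0864 + 0.41·0.079633 = 0.0836255.
P(2 | observation) = 0.0326495 / 0.0836255 = 0.390425.

0.390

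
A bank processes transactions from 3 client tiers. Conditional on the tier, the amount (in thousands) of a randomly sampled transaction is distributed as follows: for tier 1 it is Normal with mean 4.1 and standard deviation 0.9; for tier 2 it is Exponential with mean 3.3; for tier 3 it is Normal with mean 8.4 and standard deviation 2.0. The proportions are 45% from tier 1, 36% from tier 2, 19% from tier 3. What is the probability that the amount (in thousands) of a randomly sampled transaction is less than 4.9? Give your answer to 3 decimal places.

0.652

Conditional on each tier, P(X < 4.9): 1: 0.812969; 2: 0.773463; 3: 0.0400592.
By total probability, P(X < 4.9) = 0.45·0.812969 + 0.36·0.773463 + 0.19·0.0400592 = 0.651894.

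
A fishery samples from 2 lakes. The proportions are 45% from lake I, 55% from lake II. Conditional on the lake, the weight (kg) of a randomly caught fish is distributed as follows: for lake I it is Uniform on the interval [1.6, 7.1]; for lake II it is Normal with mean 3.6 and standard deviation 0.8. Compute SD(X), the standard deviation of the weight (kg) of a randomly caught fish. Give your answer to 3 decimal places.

Per component, I: μ=4.35, E[X²]=21.4433; II: μ=3.6, E[X²]=13.6.
E[X] = 0.45·4.35 + 0.55·3.6 = 3.9375.
E[X²] = 0.45·21.4433 + 0.55·13.6 = 17.1295.
Var(X) = E[X²] − (E[X])² = 17.1295 − 15.5039 = 1.62559.
SD(X) = √1.62559 = 1.27499.

1.275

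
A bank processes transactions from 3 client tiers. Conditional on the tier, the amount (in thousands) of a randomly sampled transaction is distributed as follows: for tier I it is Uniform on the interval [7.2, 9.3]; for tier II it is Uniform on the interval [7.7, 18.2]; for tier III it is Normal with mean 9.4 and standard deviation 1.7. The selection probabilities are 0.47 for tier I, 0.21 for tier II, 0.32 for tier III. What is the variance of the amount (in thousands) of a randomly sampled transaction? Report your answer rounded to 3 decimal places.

Per component, I: μ=8.25, E[X²]=68.43; II: μ=12.95, E[X²]=176.89; III: μ=9.4, E[X²]=91.25.
E[X] = 0.47·8.25 + 0.21·12.95 + 0.32·9.4 = 9.605.
E[X²] = 0.47·68.43 + 0.21·176.89 + 0.32·91.25 = 98.509.
Var(X) = E[X²] − (E[X])² = 98.509 − 92.256 = 6.25297.

6.253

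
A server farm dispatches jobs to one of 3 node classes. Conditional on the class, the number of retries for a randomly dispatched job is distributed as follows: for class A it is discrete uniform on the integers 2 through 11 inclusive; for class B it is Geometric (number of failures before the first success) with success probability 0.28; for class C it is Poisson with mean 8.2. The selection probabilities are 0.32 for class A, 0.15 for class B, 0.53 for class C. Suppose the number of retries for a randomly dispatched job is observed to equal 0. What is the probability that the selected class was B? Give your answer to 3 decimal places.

Likelihoods P(X=0 | ·): A: 0; B: 0.28; C: 0.000274654.
Posterior ∝ prior × likelihood. Numerator for B: 0.15·0.28 = 0.042.
Normalizing constant: 0.32·0 + 0.15·0.28 + 0.53·0.000274654 = 0.0421456.
P(B | observation) = 0.042 / 0.0421456 = 0.996546.

0.997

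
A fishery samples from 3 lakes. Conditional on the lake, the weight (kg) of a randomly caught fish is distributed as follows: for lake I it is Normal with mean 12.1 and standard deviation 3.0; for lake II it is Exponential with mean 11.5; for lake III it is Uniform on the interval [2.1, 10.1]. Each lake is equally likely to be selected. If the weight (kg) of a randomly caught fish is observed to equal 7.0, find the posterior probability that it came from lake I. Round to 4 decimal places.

0.1539

Likelihoods f(7.0 | ·): I: 0.0313497; II: 0.0473096; III: 0.125.
Posterior ∝ prior × likelihood. Numerator for I: 0.333333·0.0313497 = 0.0104499.
Normalizing constant: 0.333333·0.0313497 + 0.333333·0.0473096 + 0.333333·0.125 = 0.0678864.
P(I | observation) = 0.0104499 / 0.0678864 = 0.153932.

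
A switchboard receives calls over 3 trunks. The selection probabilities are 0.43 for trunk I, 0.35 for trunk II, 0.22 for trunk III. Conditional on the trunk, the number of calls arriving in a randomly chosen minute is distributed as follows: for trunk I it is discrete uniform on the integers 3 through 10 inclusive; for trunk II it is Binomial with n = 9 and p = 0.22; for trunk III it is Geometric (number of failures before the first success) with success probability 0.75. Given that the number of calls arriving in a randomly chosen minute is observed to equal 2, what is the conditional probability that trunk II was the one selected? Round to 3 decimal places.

0.912

Likelihoods P(X=2 | ·): I: 0; II: 0.306062; III: 0.046875.
Posterior ∝ prior × likelihood. Numerator for II: 0.35·0.306062 = 0.107122.
Normalizing constant: 0.43·0 + 0.35·0.306062 + 0.22·0.046875 = 0.117434.
P(II | observation) = 0.107122 / 0.117434 = 0.912185.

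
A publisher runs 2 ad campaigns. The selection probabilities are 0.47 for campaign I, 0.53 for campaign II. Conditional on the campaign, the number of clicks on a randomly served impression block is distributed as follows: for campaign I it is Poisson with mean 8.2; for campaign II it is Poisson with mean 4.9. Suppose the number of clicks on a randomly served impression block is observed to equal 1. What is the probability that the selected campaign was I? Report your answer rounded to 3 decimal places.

Likelihoods P(X=1 | ·): I: 0.00225216; II: 0.0364883.
Posterior ∝ prior × likelihood. Numerator for I: 0.47·0.00225216 = 0.00105851.
Normalizing constant: 0.47·0.00225216 + 0.53·0.0364883 = 0.0203973.
P(I | observation) = 0.00105851 / 0.0203973 = 0.0518949.

0.052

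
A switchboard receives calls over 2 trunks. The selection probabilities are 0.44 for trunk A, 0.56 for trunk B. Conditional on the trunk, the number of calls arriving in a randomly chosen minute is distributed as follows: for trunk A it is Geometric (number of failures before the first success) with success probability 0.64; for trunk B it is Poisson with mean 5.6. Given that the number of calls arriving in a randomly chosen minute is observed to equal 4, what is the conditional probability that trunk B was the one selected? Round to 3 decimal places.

0.947

Likelihoods P(X=4 | ·): A: 0.0107495; B: 0.151528.
Posterior ∝ prior × likelihood. Numerator for B: 0.56·0.151528 = 0.0848555.
Normalizing constant: 0.44·0.0107495 + 0.56·0.151528 = 0.0895853.
P(B | observation) = 0.0848555 / 0.0895853 = 0.947203.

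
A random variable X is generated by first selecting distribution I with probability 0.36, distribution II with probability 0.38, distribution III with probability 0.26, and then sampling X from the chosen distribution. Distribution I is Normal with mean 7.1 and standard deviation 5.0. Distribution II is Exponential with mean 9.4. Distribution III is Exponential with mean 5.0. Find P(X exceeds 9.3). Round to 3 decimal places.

Conditional on each component, P(X > 9.3): I: 0.329969; II: 0.371814; III: 0.155673.
By total probability, P(X > 9.3) = 0.36·0.329969 + 0.38·0.371814 + 0.26·0.155673 = 0.300553.

0.301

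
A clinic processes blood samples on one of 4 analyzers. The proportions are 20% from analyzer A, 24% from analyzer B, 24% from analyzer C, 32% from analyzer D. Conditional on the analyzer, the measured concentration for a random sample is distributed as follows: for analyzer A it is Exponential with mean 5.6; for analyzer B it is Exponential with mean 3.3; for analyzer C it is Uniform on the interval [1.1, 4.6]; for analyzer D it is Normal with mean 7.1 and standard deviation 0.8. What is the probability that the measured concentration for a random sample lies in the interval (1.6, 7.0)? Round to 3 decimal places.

0.562

Conditional on each analyzer, P(1.6 < X < 7.0): A: 0.464972; B: 0.495904; C: 0.857143; D: 0.450262.
By total probability, P(1.6 < X < 7.0) = 0.2·0.464972 + 0.24·0.495904 + 0.24·0.857143 + 0.32·0.450262 = 0.56181.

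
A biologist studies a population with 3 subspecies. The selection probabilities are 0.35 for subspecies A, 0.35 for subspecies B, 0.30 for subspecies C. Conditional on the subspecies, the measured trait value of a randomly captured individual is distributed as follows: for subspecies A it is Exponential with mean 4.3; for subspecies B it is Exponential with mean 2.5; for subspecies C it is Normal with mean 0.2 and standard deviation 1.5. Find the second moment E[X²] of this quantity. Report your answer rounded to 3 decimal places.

18.005

For each component E[X²] = Var + (mean)², giving A: 36.98; B: 12.5; C: 2.29.
Overall E[X²] = 0.35·36.98 + 0.35·12.5 + 0.3·2.29 = 18.005.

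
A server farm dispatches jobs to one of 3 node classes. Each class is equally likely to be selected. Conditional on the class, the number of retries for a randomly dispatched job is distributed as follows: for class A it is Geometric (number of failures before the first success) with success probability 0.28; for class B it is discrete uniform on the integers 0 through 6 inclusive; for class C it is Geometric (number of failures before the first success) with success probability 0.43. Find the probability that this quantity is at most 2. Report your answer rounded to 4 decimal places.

0.6234

Conditional on each class, P(X ≤ 2): A: 0.626752; B: 0.428571; C: 0.814807.
By total probability, P(X ≤ 2) = 0.333333·0.626752 + 0.333333·0.428571 + 0.333333·0.814807 = 0.623377.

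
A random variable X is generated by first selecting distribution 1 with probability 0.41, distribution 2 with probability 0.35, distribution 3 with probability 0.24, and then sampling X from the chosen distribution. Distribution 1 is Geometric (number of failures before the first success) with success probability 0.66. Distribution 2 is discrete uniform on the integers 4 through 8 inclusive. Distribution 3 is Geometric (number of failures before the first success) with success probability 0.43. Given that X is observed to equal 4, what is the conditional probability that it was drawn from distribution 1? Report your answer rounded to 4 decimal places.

0.0428

Likelihoods P(X=4 | ·): 1: 0.00881982; 2: 0.2; 3: 0.0453908.
Posterior ∝ prior × likelihood. Numerator for 1: 0.41·0.00881982 = 0.00361613.
Normalizing constant: 0.41·0.00881982 + 0.35·0.2 + 0.24·0.0453908 = 0.0845099.
P(1 | observation) = 0.00361613 / 0.0845099 = 0.0427894.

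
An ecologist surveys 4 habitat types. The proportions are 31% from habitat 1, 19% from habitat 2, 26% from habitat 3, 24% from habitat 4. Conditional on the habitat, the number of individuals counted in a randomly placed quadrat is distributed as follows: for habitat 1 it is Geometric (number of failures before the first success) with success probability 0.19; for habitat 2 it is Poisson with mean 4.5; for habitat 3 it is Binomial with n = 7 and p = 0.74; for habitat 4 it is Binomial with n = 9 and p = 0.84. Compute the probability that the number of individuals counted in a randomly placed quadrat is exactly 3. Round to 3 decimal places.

0.080

Conditional on each habitat, P(X = 3): 1: 0.100974; 2: 0.168718; 3: 0.0648122; 4: 0.00083529.
By total probability, P(X = 3) = 0.31·0.100974 + 0.19·0.168718 + 0.26·0.0648122 + 0.24·0.00083529 = 0.0804099.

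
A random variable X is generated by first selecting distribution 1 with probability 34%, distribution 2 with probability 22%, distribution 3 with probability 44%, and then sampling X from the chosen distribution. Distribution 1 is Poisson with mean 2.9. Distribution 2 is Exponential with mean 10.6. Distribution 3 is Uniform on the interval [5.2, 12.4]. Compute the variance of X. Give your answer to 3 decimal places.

Per component, 1: μ=2.9, E[X²]=11.31; 2: μ=10.6, E[X²]=224.72; 3: μ=8.8, E[X²]=81.76.
E[X] = 0.34·2.9 + 0.22·10.6 + 0.44·8.8 = 7.19.
E[X²] = 0.34·11.31 + 0.22·224.72 + 0.44·81.76 = 89.2582.
Var(X) = E[X²] − (E[X])² = 89.2582 − 51.6961 = 37.5621.

37.562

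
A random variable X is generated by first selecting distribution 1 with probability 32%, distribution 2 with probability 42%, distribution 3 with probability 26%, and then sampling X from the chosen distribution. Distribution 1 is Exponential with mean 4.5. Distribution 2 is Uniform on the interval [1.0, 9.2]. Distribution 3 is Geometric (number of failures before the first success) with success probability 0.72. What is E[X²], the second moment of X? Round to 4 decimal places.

For each component E[X²] = Var + (mean)², giving 1: 40.5; 2: 31.6133; 3: 0.691358.
Overall E[X²] = 0.32·40.5 + 0.42·31.6133 + 0.26·0.691358 = 26.4174.

26.4174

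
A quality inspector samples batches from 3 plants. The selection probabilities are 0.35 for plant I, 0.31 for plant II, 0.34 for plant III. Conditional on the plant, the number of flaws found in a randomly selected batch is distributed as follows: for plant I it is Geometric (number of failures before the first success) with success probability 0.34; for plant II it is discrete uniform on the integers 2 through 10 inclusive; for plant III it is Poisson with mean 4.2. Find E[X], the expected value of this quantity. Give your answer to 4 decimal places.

Component means — I: 1.94118; II: 6; III: 4.2.
E[X] = 0.35·1.94118 + 0.31·6 + 0.34·4.2 = 3.96741.

3.9674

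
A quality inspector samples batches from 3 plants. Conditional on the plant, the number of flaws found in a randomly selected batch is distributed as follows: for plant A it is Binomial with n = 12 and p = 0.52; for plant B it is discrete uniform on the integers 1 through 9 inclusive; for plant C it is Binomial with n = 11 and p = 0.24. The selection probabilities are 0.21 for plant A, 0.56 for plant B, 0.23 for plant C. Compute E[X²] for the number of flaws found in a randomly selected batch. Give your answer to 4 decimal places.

28.6037

For each component E[X²] = Var + (mean)², giving A: 41.9328; B: 31.6667; C: 8.976.
Overall E[X²] = 0.21·41.9328 + 0.56·31.6667 + 0.23·8.976 = 28.6037.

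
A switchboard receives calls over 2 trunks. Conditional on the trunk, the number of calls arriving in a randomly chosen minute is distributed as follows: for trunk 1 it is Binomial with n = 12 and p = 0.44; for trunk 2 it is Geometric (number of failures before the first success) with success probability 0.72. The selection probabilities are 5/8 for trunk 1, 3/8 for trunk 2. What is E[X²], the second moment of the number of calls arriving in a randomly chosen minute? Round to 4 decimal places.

19.5313

For each component E[X²] = Var + (mean)², giving 1: 30.8352; 2: 0.691358.
Overall E[X²] = 0.625·30.8352 + 0.375·0.691358 = 19.5313.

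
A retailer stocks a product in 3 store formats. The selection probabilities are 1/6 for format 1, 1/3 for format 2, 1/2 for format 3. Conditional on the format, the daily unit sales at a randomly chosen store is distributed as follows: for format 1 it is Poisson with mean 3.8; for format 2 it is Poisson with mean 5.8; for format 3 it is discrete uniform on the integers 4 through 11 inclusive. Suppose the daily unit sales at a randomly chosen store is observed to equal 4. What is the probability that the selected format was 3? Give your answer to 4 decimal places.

Likelihoods P(X=4 | ·): 1: 0.194359; 2: 0.142755; 3: 0.125.
Posterior ∝ prior × likelihood. Numerator for 3: 0.5·0.125 = 0.0625.
Normalizing constant: 0.166667·0.194359 + 0.333333·0.142755 + 0.5·0.125 = 0.142478.
P(3 | observation) = 0.0625 / 0.142478 = 0.438663.

0.4387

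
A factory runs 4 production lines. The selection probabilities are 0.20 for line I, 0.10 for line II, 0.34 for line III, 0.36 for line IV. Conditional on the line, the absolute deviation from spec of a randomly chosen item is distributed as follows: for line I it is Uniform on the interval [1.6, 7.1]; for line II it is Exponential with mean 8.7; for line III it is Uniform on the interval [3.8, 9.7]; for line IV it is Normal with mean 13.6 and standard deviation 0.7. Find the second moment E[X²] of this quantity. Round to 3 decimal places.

For each component E[X²] = Var + (mean)², giving I: 21.4433; II: 151.38; III: 48.4633; IV: 185.45.
Overall E[X²] = 0.2·21.4433 + 0.1·151.38 + 0.34·48.4633 + 0.36·185.45 = 102.666.

102.666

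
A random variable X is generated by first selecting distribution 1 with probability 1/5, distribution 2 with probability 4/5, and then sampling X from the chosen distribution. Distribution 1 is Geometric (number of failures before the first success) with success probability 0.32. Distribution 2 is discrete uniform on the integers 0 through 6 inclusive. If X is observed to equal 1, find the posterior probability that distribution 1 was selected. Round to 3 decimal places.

0.276

Likelihoods P(X=1 | ·): 1: 0.2176; 2: 0.142857.
Posterior ∝ prior × likelihood. Numerator for 1: 0.2·0.2176 = 0.04352.
Normalizing constant: 0.2·0.2176 + 0.8·0.142857 = 0.157806.
P(1 | observation) = 0.04352 / 0.157806 = 0.275782.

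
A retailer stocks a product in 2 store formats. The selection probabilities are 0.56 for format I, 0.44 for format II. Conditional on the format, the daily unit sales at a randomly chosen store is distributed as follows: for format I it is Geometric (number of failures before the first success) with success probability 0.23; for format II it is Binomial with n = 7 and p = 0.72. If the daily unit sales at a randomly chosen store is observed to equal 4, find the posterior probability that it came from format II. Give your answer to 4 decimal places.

Likelihoods P(X=4 | ·): I: 0.080852; II: 0.206477.
Posterior ∝ prior × likelihood. Numerator for II: 0.44·0.206477 = 0.09085.
Normalizing constant: 0.56·0.080852 + 0.44·0.206477 = 0.136127.
P(II | observation) = 0.09085 / 0.136127 = 0.667391.

0.6674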